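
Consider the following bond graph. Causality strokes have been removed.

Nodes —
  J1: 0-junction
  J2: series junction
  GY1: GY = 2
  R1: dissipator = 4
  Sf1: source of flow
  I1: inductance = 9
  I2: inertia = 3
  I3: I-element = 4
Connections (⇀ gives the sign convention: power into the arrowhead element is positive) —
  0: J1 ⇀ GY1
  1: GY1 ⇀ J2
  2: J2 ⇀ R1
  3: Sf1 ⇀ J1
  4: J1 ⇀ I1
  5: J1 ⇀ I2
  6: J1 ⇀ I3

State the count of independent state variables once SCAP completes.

β3 stroke at Sf1  (source Sf1 imposes f)
β4 stroke at I1  (I1 integral (f out))
β5 stroke at I2  (I2: I, integral causality)
β6 stroke at I3  (I3 integral (f out))
β0 stroke at J1  (only one effort-in slot at J1)
β1 stroke at J2  (through GY1, causality inverts; strokes same side of GY1)
β2 stroke at R1  (only one flow-in slot at J2)

3  (I1, I2, I3 all integral)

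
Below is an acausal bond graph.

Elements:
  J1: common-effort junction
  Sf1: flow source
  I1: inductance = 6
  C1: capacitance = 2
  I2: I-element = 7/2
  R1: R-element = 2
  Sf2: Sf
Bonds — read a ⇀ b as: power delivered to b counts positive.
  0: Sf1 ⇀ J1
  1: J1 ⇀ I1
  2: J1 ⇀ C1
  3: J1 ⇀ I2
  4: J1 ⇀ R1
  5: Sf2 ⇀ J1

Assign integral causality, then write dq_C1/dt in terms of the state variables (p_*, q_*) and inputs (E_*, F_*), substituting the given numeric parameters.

dq_C1/dt = F_Sf1 + F_Sf2 - p_I1/6 - 2*p_I2/7 - q_C1/4

b0 stroke→Sf1  (source Sf1 imposes f)
b5 stroke→Sf2  (Sf2 (Sf) sets flow on bond)
b1 stroke→I1  (I1 outputs flow p/I1)
b2 stroke→J1  (C1 integral (e out))
b3 stroke→I2  (J1 effort already set via bond 2)
b4 stroke→R1  (common-e at J1 fixed by 2)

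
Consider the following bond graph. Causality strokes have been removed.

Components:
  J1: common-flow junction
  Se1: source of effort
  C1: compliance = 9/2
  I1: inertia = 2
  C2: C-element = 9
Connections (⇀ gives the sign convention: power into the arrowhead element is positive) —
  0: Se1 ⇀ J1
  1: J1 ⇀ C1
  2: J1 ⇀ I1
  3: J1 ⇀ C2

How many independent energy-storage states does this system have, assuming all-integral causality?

β0 stroke→J1  (source Se1 imposes e)
β1 stroke→J1  (prefer integral on C1)
β2 stroke→I1  (I1 integral (f out))
β3 stroke→J1  (1-jn J1 has f-setter on 2)

3  (C1, C2, I1 all integral)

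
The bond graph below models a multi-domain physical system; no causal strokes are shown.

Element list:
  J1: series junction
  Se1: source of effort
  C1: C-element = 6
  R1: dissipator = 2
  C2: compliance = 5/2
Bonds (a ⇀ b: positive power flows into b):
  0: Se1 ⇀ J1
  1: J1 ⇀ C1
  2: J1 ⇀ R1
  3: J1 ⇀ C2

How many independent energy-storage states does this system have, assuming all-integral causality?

2  (C1, C2 all integral)

β0 |J1  (Se1: effort source, stroke at far end)
β1 |J1  (C1 outputs effort q/C1)
β3 |J1  (C2 integral (e out))
β2 |R1  (closing 1-jn rule on J1)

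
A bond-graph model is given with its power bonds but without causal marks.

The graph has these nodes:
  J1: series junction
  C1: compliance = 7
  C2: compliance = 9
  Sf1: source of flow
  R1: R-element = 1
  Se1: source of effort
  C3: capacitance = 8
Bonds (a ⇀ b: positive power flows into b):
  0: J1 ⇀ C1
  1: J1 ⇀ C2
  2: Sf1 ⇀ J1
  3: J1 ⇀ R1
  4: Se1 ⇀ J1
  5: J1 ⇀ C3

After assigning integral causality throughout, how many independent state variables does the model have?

3  (C1, C2, C3 all integral)

β2 →Sf1  (source Sf1 imposes f)
β4 →J1  (Se1 fixes effort; stroke away)
β0 →J1  (1-jn J1 has f-setter on 2)
β1 →J1  (1-jn J1 has f-setter on 2)
β3 →J1  (common-f at J1 fixed by 2)
β5 →J1  (common-f at J1 fixed by 2)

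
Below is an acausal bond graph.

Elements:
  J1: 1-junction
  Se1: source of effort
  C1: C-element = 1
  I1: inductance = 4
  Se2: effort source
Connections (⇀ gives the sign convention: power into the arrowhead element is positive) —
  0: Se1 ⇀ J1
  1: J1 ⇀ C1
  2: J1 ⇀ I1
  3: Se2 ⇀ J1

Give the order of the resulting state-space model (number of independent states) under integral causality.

2  (C1, I1 all integral)

β0 stroke at J1  (Se1: effort source, stroke at far end)
β3 stroke at J1  (Se2 (Se) sets effort on bond)
β1 stroke at J1  (C1 integral (e out))
β2 stroke at I1  (J1 needs exactly one f-in)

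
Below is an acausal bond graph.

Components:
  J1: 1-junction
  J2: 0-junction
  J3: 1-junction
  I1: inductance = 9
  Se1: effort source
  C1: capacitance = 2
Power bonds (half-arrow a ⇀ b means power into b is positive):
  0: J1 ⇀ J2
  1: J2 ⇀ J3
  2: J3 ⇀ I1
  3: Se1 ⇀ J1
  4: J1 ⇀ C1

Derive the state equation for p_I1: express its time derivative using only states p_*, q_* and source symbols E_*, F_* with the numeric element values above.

dp_I1/dt = E_Se1 - q_C1/2

#3 stroke at J1  (Se1: effort source, stroke at far end)
#2 stroke at I1  (I1 integral (f out))
#1 stroke at J3  (J3: bond 2 brought flow, rest push out)
#0 stroke at J2  (J2 needs exactly one e-in)
#4 stroke at J1  (J1: bond 0 brought flow, rest push out)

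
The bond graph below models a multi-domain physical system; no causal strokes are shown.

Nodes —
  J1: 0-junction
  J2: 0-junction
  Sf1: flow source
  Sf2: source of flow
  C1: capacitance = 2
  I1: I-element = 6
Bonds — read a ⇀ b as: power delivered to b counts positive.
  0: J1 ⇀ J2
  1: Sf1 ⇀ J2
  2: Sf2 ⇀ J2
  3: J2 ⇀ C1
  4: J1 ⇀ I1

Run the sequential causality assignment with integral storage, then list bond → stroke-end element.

bond 0 stroke at J1
bond 1 stroke at Sf1
bond 2 stroke at Sf2
bond 3 stroke at J2
bond 4 stroke at I1

bond 1 stroke at Sf1  (Sf1 fixes flow; stroke at Sf1)
bond 2 stroke at Sf2  (source Sf2 imposes f)
bond 3 stroke at J2  (prefer integral on C1)
bond 0 stroke at J1  (J2: bond 3 brought effort, rest push out)
bond 4 stroke at I1  (J1 effort already set via bond 0)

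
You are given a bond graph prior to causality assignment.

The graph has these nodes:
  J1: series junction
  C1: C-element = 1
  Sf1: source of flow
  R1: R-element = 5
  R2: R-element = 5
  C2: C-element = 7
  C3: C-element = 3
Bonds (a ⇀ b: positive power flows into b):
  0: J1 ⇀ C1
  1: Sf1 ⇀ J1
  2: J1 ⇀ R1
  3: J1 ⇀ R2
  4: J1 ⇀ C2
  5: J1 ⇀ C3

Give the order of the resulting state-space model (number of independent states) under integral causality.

3  (C1, C2, C3 all integral)

β1 →Sf1  (Sf1 (Sf) sets flow on bond)
β0 →J1  (1-jn J1 has f-setter on 1)
β2 →J1  (1-jn J1 has f-setter on 1)
β3 →J1  (common-f at J1 fixed by 1)
β4 →J1  (1-jn J1 has f-setter on 1)
β5 →J1  (1-jn J1 has f-setter on 1)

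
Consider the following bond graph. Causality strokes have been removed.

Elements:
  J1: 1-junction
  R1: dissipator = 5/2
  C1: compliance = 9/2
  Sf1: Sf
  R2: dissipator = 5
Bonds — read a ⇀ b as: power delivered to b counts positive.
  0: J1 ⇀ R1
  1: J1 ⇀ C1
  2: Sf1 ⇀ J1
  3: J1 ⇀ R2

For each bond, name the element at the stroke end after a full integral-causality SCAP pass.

b0 stroke at J1
b1 stroke at J1
b2 stroke at Sf1
b3 stroke at J1

β2 |Sf1  (Sf1: flow source, stroke at near end)
β0 |J1  (common-f at J1 fixed by 2)
β1 |J1  (common-f at J1 fixed by 2)
β3 |J1  (common-f at J1 fixed by 2)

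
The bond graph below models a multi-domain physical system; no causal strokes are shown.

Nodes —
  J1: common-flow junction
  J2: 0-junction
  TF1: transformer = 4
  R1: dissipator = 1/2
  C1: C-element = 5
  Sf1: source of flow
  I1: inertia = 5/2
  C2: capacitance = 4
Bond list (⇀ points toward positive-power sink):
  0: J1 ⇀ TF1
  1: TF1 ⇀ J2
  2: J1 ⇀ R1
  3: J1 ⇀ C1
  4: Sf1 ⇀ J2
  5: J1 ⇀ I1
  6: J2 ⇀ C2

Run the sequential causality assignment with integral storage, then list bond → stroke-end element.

#0 →J1
#1 →TF1
#2 →J1
#3 →J1
#4 →Sf1
#5 →I1
#6 →J2

β4 stroke→Sf1  (Sf1 (Sf) sets flow on bond)
β3 stroke→J1  (C1 outputs effort q/C1)
β5 stroke→I1  (prefer integral on I1)
β0 stroke→J1  (J1 flow already set via bond 5)
β2 stroke→J1  (1-jn J1 has f-setter on 5)
β1 stroke→TF1  (TF1: transformer flips bond 0)
β6 stroke→J2  (J2 needs exactly one e-in)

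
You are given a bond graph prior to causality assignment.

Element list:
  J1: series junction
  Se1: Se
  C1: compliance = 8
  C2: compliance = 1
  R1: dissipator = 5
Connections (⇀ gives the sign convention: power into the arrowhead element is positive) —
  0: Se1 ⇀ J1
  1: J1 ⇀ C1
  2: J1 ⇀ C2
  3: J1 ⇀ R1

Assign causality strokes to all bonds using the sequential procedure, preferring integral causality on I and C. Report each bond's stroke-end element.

β0 |J1  (source Se1 imposes e)
β1 |J1  (C1 integral (e out))
β2 |J1  (C2 integral (e out))
β3 |R1  (only one flow-in slot at J1)

β0 →J1
β1 →J1
β2 →J1
β3 →R1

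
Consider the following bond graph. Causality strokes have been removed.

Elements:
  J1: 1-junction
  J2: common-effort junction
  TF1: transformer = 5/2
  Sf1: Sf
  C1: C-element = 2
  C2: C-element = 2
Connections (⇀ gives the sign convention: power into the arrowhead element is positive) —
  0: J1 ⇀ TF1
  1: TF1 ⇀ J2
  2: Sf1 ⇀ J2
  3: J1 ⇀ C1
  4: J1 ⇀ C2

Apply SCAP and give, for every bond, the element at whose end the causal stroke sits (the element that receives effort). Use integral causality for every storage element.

b0 stroke at TF1
b1 stroke at J2
b2 stroke at Sf1
b3 stroke at J1
b4 stroke at J1

b2 →Sf1  (Sf1: flow source, stroke at near end)
b1 →J2  (J2: last free bond brings effort in)
b0 →TF1  (through TF1, causality passes straight; one stroke at TF1)
b3 →J1  (J1: bond 0 brought flow, rest push out)
b4 →J1  (1-jn J1 has f-setter on 0)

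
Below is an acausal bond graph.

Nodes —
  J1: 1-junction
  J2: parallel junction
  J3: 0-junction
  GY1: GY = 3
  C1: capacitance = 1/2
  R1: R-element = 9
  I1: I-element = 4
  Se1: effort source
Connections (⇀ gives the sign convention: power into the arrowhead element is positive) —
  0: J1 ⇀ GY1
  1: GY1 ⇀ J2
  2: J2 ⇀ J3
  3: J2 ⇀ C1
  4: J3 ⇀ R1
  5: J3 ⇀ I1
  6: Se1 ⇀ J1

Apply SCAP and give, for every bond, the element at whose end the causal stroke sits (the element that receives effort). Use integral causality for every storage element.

#6 stroke at J1  (Se1 fixes effort; stroke away)
#0 stroke at GY1  (only one flow-in slot at J1)
#1 stroke at GY1  (GY GY1: same side as bond 0)
#3 stroke at J2  (C1 integral (e out))
#2 stroke at J3  (J2 effort already set via bond 3)
#4 stroke at R1  (0-jn J3 has e-setter on 2)
#5 stroke at I1  (common-e at J3 fixed by 2)

β0 →GY1
β1 →GY1
β2 →J3
β3 →J2
β4 →R1
β5 →I1
β6 →J1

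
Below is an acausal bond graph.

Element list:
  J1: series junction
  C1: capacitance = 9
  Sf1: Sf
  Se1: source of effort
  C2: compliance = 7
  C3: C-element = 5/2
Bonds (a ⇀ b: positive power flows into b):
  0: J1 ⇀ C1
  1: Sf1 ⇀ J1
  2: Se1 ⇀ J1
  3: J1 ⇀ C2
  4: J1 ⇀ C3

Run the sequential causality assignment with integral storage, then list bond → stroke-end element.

b1 →Sf1  (Sf1 (Sf) sets flow on bond)
b2 →J1  (Se1: effort source, stroke at far end)
b0 →J1  (common-f at J1 fixed by 1)
b3 →J1  (J1: bond 1 brought flow, rest push out)
b4 →J1  (J1 flow already set via bond 1)

β0 |J1
β1 |Sf1
β2 |J1
β3 |J1
β4 |J1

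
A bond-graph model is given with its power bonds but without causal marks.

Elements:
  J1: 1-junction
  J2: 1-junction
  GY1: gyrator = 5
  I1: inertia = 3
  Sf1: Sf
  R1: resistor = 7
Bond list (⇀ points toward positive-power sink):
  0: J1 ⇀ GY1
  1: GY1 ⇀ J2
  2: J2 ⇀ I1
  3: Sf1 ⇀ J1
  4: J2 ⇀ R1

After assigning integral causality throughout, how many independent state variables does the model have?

#3 |Sf1  (Sf1 fixes flow; stroke at Sf1)
#0 |J1  (1-jn J1 has f-setter on 3)
#1 |J2  (GY GY1: same side as bond 0)
#2 |I1  (I1: I, integral causality)
#4 |J2  (1-jn J2 has f-setter on 2)

1  (I1 all integral)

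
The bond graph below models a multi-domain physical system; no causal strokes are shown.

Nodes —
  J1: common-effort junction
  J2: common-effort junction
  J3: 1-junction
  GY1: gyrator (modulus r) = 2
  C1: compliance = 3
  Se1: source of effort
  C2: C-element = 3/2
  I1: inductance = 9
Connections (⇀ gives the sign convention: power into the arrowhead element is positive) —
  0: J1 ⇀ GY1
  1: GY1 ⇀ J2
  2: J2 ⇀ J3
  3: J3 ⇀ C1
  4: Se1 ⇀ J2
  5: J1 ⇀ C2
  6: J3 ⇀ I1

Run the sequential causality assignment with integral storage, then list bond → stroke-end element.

β0 stroke at GY1
β1 stroke at GY1
β2 stroke at J3
β3 stroke at J3
β4 stroke at J2
β5 stroke at J1
β6 stroke at I1

β4 →J2  (Se1 fixes effort; stroke away)
β1 →GY1  (0-jn J2 has e-setter on 4)
β2 →J3  (J2 effort already set via bond 4)
β0 →GY1  (GY1: gyrator matches bond 1)
β5 →J1  (only one effort-in slot at J1)
β3 →J3  (prefer integral on C1)
β6 →I1  (J3: last free bond brings flow in)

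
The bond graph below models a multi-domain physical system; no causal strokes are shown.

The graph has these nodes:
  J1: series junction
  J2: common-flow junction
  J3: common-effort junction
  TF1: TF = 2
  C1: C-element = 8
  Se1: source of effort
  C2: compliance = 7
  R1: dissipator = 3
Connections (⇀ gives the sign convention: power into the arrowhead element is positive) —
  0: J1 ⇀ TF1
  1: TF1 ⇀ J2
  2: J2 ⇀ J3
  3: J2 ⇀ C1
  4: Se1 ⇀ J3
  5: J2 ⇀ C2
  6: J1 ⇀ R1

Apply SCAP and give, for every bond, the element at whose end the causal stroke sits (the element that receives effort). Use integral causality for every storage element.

b4 stroke at J3  (source Se1 imposes e)
b2 stroke at J2  (common-e at J3 fixed by 4)
b3 stroke at J2  (C1: C, integral causality)
b5 stroke at J2  (C2 integral (e out))
b1 stroke at TF1  (closing 1-jn rule on J2)
b0 stroke at J1  (TF TF1: opposite of bond 1)
b6 stroke at R1  (closing 1-jn rule on J1)

b0 stroke at J1
b1 stroke at TF1
b2 stroke at J2
b3 stroke at J2
b4 stroke at J3
b5 stroke at J2
b6 stroke at R1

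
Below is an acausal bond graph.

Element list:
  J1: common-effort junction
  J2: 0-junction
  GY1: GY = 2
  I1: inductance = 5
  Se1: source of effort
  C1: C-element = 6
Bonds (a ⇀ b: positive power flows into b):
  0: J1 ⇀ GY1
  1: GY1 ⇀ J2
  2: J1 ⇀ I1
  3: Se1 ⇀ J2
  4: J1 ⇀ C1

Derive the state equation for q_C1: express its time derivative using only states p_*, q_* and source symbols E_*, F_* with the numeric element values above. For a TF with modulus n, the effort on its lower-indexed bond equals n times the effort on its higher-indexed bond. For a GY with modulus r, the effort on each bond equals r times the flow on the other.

dq_C1/dt = -E_Se1/2 - p_I1/5

β3 stroke→J2  (source Se1 imposes e)
β1 stroke→GY1  (0-jn J2 has e-setter on 3)
β0 stroke→GY1  (GY1 both-in/both-out from 1)
β2 stroke→I1  (prefer integral on I1)
β4 stroke→J1  (J1 needs exactly one e-in)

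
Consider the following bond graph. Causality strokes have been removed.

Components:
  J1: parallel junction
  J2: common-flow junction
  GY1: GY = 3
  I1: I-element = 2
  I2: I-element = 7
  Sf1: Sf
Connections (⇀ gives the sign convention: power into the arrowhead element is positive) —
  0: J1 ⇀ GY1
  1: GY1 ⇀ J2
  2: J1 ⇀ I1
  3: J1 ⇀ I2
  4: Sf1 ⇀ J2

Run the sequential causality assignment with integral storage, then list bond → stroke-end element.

#4 stroke at Sf1  (Sf1 (Sf) sets flow on bond)
#1 stroke at J2  (1-jn J2 has f-setter on 4)
#0 stroke at J1  (GY1 both-in/both-out from 1)
#2 stroke at I1  (J1: bond 0 brought effort, rest push out)
#3 stroke at I2  (0-jn J1 has e-setter on 0)

bond 0 stroke→J1
bond 1 stroke→J2
bond 2 stroke→I1
bond 3 stroke→I2
bond 4 stroke→Sf1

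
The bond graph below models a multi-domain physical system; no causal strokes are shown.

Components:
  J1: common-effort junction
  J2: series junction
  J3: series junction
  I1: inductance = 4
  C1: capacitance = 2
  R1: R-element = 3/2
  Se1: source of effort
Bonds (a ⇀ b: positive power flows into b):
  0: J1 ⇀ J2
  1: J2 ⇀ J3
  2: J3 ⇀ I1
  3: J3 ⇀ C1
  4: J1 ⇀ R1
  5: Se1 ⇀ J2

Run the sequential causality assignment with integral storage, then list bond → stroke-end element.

b0 stroke→J2
b1 stroke→J3
b2 stroke→I1
b3 stroke→J3
b4 stroke→J1
b5 stroke→J2

bond 5 stroke→J2  (Se1: effort source, stroke at far end)
bond 2 stroke→I1  (prefer integral on I1)
bond 1 stroke→J3  (J3 flow already set via bond 2)
bond 3 stroke→J3  (1-jn J3 has f-setter on 2)
bond 0 stroke→J2  (common-f at J2 fixed by 1)
bond 4 stroke→J1  (only one effort-in slot at J1)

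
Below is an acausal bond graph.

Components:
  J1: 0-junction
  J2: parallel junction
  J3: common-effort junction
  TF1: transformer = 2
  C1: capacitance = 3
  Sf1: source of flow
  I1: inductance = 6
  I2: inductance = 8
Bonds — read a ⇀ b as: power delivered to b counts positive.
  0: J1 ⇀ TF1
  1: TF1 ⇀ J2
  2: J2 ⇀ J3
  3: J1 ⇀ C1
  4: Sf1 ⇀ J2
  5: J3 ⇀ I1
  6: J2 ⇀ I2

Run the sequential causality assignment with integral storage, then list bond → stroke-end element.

β0 stroke→TF1
β1 stroke→J2
β2 stroke→J3
β3 stroke→J1
β4 stroke→Sf1
β5 stroke→I1
β6 stroke→I2

#4 →Sf1  (Sf1 (Sf) sets flow on bond)
#3 →J1  (C1: C, integral causality)
#0 →TF1  (common-e at J1 fixed by 3)
#1 →J2  (TF1 one-in-one-out from 0)
#2 →J3  (common-e at J2 fixed by 1)
#6 →I2  (J2 effort already set via bond 1)
#5 →I1  (J3: bond 2 brought effort, rest push out)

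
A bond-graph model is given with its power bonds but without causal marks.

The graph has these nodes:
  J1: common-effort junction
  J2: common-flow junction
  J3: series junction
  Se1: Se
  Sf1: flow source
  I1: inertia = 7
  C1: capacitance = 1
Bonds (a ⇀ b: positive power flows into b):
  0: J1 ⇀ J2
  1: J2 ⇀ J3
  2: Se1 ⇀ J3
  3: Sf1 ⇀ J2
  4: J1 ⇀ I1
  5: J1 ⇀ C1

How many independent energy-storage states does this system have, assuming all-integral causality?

bond 2 →J3  (source Se1 imposes e)
bond 3 →Sf1  (Sf1 (Sf) sets flow on bond)
bond 0 →J2  (common-f at J2 fixed by 3)
bond 1 →J2  (J2 flow already set via bond 3)
bond 4 →I1  (I1 integral (f out))
bond 5 →J1  (J1 needs exactly one e-in)

2  (C1, I1 all integral)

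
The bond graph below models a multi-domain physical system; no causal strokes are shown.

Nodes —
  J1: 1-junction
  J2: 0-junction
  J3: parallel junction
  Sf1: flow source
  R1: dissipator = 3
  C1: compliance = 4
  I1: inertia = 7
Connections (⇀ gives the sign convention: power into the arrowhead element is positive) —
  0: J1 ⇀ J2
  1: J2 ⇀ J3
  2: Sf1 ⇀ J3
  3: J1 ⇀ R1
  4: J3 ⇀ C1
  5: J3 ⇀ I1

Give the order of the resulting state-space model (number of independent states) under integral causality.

2  (C1, I1 all integral)

bond 2 stroke→Sf1  (Sf1: flow source, stroke at near end)
bond 4 stroke→J3  (C1: C, integral causality)
bond 1 stroke→J2  (J3 effort already set via bond 4)
bond 5 stroke→I1  (J3: bond 4 brought effort, rest push out)
bond 0 stroke→J1  (common-e at J2 fixed by 1)
bond 3 stroke→R1  (closing 1-jn rule on J1)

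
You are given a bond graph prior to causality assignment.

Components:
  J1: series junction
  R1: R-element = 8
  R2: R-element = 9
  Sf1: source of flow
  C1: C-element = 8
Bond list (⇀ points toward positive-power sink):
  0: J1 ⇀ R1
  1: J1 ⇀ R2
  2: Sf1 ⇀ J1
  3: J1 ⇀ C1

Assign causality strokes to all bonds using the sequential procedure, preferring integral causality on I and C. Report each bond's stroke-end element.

β0 stroke at J1
β1 stroke at J1
β2 stroke at Sf1
β3 stroke at J1

b2 stroke→Sf1  (Sf1 fixes flow; stroke at Sf1)
b0 stroke→J1  (common-f at J1 fixed by 2)
b1 stroke→J1  (J1: bond 2 brought flow, rest push out)
b3 stroke→J1  (1-jn J1 has f-setter on 2)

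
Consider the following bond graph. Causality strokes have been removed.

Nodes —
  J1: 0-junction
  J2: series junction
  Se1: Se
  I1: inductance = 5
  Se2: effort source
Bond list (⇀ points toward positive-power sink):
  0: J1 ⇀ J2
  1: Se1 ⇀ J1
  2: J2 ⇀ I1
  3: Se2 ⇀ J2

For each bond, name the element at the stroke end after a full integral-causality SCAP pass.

#0 →J2
#1 →J1
#2 →I1
#3 →J2

bond 1 →J1  (Se1 (Se) sets effort on bond)
bond 3 →J2  (source Se2 imposes e)
bond 0 →J2  (J1 effort already set via bond 1)
bond 2 →I1  (J2: last free bond brings flow in)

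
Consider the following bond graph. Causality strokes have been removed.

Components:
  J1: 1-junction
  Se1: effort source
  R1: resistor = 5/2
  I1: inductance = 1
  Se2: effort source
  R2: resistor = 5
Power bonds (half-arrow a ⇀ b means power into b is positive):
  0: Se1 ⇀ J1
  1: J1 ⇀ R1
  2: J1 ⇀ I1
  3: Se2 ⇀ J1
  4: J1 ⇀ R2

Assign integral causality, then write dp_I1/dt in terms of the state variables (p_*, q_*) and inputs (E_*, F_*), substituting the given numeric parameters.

dp_I1/dt = E_Se1 + E_Se2 - 15*p_I1/2

bond 0 stroke at J1  (source Se1 imposes e)
bond 3 stroke at J1  (Se2 (Se) sets effort on bond)
bond 2 stroke at I1  (prefer integral on I1)
bond 1 stroke at J1  (1-jn J1 has f-setter on 2)
bond 4 stroke at J1  (1-jn J1 has f-setter on 2)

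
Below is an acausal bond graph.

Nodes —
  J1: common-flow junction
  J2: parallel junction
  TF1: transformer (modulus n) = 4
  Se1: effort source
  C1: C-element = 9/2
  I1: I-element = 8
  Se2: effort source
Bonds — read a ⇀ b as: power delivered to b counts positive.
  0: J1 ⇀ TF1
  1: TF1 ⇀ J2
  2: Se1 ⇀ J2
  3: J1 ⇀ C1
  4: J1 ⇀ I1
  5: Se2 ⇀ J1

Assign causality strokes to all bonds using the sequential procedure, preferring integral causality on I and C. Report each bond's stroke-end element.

β2 stroke→J2  (source Se1 imposes e)
β5 stroke→J1  (Se2: effort source, stroke at far end)
β1 stroke→TF1  (0-jn J2 has e-setter on 2)
β0 stroke→J1  (TF1 one-in-one-out from 1)
β3 stroke→J1  (prefer integral on C1)
β4 stroke→I1  (only one flow-in slot at J1)

#0 stroke at J1
#1 stroke at TF1
#2 stroke at J2
#3 stroke at J1
#4 stroke at I1
#5 stroke at J1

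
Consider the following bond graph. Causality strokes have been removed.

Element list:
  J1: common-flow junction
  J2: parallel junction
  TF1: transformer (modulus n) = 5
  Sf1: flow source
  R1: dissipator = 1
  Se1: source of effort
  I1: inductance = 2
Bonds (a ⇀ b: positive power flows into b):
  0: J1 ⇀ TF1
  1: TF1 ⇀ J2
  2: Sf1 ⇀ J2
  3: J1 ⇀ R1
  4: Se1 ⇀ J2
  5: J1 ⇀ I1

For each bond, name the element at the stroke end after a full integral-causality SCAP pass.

b0 |J1
b1 |TF1
b2 |Sf1
b3 |J1
b4 |J2
b5 |I1

b2 stroke→Sf1  (source Sf1 imposes f)
b4 stroke→J2  (Se1 fixes effort; stroke away)
b1 stroke→TF1  (common-e at J2 fixed by 4)
b0 stroke→J1  (through TF1, causality passes straight; one stroke at TF1)
b5 stroke→I1  (I1 outputs flow p/I1)
b3 stroke→J1  (common-f at J1 fixed by 5)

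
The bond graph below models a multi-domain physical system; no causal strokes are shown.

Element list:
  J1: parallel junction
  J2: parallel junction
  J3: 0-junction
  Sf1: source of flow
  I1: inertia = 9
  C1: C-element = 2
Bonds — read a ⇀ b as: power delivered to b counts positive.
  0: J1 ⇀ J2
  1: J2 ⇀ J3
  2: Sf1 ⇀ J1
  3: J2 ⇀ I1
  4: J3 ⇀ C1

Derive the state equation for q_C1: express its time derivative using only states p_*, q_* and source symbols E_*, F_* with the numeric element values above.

dq_C1/dt = F_Sf1 - p_I1/9

b2 |Sf1  (source Sf1 imposes f)
b0 |J1  (J1: last free bond brings effort in)
b3 |I1  (I1 outputs flow p/I1)
b1 |J2  (closing 0-jn rule on J2)
b4 |J3  (only one effort-in slot at J3)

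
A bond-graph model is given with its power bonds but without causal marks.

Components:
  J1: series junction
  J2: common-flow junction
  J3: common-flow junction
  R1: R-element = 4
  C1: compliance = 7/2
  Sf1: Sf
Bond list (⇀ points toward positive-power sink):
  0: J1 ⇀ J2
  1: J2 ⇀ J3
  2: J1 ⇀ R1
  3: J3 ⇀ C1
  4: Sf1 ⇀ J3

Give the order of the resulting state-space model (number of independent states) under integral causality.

1  (C1 all integral)

b4 |Sf1  (Sf1: flow source, stroke at near end)
b1 |J3  (1-jn J3 has f-setter on 4)
b3 |J3  (1-jn J3 has f-setter on 4)
b0 |J2  (J2 flow already set via bond 1)
b2 |J1  (J1 flow already set via bond 0)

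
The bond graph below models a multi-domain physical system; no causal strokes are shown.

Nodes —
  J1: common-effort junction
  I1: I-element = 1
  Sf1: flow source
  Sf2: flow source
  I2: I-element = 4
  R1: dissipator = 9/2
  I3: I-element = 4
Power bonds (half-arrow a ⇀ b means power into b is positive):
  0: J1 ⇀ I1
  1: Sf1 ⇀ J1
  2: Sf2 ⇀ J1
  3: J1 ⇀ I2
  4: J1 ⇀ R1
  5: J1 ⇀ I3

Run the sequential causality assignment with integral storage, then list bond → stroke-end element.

#0 stroke→I1
#1 stroke→Sf1
#2 stroke→Sf2
#3 stroke→I2
#4 stroke→J1
#5 stroke→I3

β1 →Sf1  (source Sf1 imposes f)
β2 →Sf2  (Sf2 (Sf) sets flow on bond)
β0 →I1  (I1 integral (f out))
β3 →I2  (prefer integral on I2)
β5 →I3  (prefer integral on I3)
β4 →J1  (J1 needs exactly one e-in)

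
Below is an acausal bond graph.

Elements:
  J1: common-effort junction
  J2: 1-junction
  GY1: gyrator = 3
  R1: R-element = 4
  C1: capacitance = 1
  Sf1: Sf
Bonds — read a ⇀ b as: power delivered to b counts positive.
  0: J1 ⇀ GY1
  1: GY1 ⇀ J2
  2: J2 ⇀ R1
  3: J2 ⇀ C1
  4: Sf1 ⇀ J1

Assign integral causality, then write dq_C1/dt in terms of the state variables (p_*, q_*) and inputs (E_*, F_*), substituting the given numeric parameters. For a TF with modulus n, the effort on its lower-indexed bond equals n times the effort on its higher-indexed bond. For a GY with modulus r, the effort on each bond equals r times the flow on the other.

dq_C1/dt = 3*F_Sf1/4 - q_C1/4

b4 stroke→Sf1  (Sf1 (Sf) sets flow on bond)
b0 stroke→J1  (closing 0-jn rule on J1)
b1 stroke→J2  (GY1: gyrator matches bond 0)
b3 stroke→J2  (C1 outputs effort q/C1)
b2 stroke→R1  (J2 needs exactly one f-in)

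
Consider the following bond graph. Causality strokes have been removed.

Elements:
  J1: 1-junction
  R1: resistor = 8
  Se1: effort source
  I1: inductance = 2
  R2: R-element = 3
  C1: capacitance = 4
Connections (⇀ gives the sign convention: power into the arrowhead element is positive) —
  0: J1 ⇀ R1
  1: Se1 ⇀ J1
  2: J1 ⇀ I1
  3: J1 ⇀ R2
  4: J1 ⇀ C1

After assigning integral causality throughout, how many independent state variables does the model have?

2  (C1, I1 all integral)

b1 stroke→J1  (Se1 (Se) sets effort on bond)
b2 stroke→I1  (prefer integral on I1)
b0 stroke→J1  (common-f at J1 fixed by 2)
b3 stroke→J1  (J1: bond 2 brought flow, rest push out)
b4 stroke→J1  (J1 flow already set via bond 2)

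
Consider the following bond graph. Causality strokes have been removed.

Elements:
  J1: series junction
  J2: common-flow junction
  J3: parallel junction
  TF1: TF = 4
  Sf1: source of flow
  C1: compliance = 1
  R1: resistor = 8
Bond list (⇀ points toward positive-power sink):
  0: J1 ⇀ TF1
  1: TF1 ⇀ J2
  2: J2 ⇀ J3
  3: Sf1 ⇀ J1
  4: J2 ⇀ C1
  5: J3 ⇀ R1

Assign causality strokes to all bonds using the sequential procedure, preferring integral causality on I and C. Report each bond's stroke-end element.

bond 0 stroke→J1
bond 1 stroke→TF1
bond 2 stroke→J2
bond 3 stroke→Sf1
bond 4 stroke→J2
bond 5 stroke→J3

β3 →Sf1  (Sf1 (Sf) sets flow on bond)
β0 →J1  (1-jn J1 has f-setter on 3)
β1 →TF1  (through TF1, causality passes straight; one stroke at TF1)
β2 →J2  (common-f at J2 fixed by 1)
β4 →J2  (1-jn J2 has f-setter on 1)
β5 →J3  (J3: last free bond brings effort in)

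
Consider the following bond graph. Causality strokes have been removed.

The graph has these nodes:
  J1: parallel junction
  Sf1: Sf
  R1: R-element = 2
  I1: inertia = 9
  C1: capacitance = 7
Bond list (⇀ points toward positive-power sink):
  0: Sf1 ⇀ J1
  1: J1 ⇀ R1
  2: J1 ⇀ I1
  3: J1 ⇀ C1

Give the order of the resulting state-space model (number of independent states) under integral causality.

β0 →Sf1  (Sf1: flow source, stroke at near end)
β2 →I1  (prefer integral on I1)
β3 →J1  (C1: C, integral causality)
β1 →R1  (common-e at J1 fixed by 3)

2  (C1, I1 all integral)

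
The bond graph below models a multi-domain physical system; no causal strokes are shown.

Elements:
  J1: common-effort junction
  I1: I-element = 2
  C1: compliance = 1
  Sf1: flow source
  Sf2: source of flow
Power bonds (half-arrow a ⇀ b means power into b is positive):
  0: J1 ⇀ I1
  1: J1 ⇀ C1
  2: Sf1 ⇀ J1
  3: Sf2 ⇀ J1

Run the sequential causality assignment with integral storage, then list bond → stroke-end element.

β0 stroke→I1
β1 stroke→J1
β2 stroke→Sf1
β3 stroke→Sf2

bond 2 →Sf1  (Sf1: flow source, stroke at near end)
bond 3 →Sf2  (Sf2 (Sf) sets flow on bond)
bond 0 →I1  (I1: I, integral causality)
bond 1 →J1  (J1 needs exactly one e-in)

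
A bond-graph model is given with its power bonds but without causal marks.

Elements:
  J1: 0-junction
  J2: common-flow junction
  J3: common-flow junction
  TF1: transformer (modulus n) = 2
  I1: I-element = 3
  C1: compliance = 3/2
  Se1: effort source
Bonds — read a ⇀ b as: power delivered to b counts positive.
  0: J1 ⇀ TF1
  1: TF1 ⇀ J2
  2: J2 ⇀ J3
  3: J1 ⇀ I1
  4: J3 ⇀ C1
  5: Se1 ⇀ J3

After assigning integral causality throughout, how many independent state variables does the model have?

2  (C1, I1 all integral)

b5 stroke at J3  (Se1: effort source, stroke at far end)
b3 stroke at I1  (I1 outputs flow p/I1)
b0 stroke at J1  (J1 needs exactly one e-in)
b1 stroke at TF1  (through TF1, causality passes straight; one stroke at TF1)
b2 stroke at J2  (common-f at J2 fixed by 1)
b4 stroke at J3  (J3 flow already set via bond 2)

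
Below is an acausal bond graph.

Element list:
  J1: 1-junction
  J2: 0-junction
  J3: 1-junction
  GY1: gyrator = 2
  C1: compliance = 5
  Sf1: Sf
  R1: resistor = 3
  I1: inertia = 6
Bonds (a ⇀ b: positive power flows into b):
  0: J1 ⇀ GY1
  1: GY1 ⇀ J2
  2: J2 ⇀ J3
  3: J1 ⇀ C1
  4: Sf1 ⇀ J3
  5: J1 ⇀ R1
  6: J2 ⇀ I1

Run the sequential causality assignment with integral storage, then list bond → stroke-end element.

β4 →Sf1  (Sf1: flow source, stroke at near end)
β2 →J3  (1-jn J3 has f-setter on 4)
β3 →J1  (prefer integral on C1)
β6 →I1  (I1 integral (f out))
β1 →J2  (only one effort-in slot at J2)
β0 →J1  (GY GY1: same side as bond 1)
β5 →R1  (J1 needs exactly one f-in)

b0 stroke at J1
b1 stroke at J2
b2 stroke at J3
b3 stroke at J1
b4 stroke at Sf1
b5 stroke at R1
b6 stroke at I1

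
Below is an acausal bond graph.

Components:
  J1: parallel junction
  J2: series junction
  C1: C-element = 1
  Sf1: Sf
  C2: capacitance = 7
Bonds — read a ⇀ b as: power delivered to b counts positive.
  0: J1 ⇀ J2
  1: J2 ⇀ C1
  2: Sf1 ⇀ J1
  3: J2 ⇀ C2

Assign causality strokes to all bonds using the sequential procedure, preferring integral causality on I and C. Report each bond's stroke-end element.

β0 →J1
β1 →J2
β2 →Sf1
β3 →J2

b2 →Sf1  (Sf1 fixes flow; stroke at Sf1)
b0 →J1  (only one effort-in slot at J1)
b1 →J2  (common-f at J2 fixed by 0)
b3 →J2  (common-f at J2 fixed by 0)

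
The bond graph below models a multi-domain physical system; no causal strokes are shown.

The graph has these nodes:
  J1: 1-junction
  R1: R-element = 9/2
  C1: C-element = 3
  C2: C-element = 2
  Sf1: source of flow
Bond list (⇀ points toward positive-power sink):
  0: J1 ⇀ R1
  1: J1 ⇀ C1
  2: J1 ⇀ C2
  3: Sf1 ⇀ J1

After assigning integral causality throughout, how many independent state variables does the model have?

β3 stroke→Sf1  (Sf1 fixes flow; stroke at Sf1)
β0 stroke→J1  (common-f at J1 fixed by 3)
β1 stroke→J1  (common-f at J1 fixed by 3)
β2 stroke→J1  (J1 flow already set via bond 3)

2  (C1, C2 all integral)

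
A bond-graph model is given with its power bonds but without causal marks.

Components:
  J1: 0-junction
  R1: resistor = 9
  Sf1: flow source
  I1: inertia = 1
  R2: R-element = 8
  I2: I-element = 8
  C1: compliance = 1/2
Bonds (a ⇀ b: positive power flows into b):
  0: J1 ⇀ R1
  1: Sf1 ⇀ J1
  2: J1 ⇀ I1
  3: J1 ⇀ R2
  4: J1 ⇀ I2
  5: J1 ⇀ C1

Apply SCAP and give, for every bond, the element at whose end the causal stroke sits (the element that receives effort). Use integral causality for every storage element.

#1 |Sf1  (source Sf1 imposes f)
#2 |I1  (I1 integral (f out))
#4 |I2  (I2: I, integral causality)
#5 |J1  (C1 outputs effort q/C1)
#0 |R1  (common-e at J1 fixed by 5)
#3 |R2  (0-jn J1 has e-setter on 5)

#0 |R1
#1 |Sf1
#2 |I1
#3 |R2
#4 |I2
#5 |J1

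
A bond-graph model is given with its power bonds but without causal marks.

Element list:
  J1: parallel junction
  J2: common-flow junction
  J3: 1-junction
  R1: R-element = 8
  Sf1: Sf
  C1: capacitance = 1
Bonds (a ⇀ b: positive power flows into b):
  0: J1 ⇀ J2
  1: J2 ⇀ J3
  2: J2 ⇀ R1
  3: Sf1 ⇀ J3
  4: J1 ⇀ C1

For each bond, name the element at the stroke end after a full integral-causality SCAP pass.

bond 0 →J2
bond 1 →J3
bond 2 →J2
bond 3 →Sf1
bond 4 →J1

bond 3 |Sf1  (source Sf1 imposes f)
bond 1 |J3  (J3: bond 3 brought flow, rest push out)
bond 0 |J2  (J2: bond 1 brought flow, rest push out)
bond 2 |J2  (common-f at J2 fixed by 1)
bond 4 |J1  (J1 needs exactly one e-in)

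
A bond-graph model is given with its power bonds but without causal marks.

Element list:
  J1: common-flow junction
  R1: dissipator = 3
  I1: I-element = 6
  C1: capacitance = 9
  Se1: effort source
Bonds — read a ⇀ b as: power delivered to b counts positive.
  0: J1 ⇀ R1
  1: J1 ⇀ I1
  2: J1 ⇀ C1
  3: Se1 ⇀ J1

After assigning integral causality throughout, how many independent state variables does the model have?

#3 |J1  (Se1: effort source, stroke at far end)
#1 |I1  (prefer integral on I1)
#0 |J1  (J1 flow already set via bond 1)
#2 |J1  (J1: bond 1 brought flow, rest push out)

2  (C1, I1 all integral)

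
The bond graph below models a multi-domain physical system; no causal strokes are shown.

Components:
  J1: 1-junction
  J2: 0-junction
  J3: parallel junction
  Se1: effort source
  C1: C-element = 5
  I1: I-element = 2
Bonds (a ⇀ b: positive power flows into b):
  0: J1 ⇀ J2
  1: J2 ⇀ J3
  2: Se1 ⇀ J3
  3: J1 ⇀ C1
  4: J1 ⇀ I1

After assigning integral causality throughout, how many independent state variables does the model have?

b2 stroke→J3  (source Se1 imposes e)
b1 stroke→J2  (common-e at J3 fixed by 2)
b0 stroke→J1  (0-jn J2 has e-setter on 1)
b3 stroke→J1  (C1 outputs effort q/C1)
b4 stroke→I1  (only one flow-in slot at J1)

2  (C1, I1 all integral)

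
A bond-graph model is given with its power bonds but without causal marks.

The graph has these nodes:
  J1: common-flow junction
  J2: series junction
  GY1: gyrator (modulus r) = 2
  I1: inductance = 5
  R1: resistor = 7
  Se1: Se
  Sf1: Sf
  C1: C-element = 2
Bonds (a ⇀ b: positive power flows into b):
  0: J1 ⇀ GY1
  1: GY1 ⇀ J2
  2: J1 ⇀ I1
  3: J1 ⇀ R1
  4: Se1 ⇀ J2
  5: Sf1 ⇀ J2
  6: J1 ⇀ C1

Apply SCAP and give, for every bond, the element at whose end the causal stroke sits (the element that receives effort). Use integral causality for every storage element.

β4 →J2  (source Se1 imposes e)
β5 →Sf1  (source Sf1 imposes f)
β1 →J2  (common-f at J2 fixed by 5)
β0 →J1  (through GY1, causality inverts; strokes same side of GY1)
β2 →I1  (prefer integral on I1)
β3 →J1  (1-jn J1 has f-setter on 2)
β6 →J1  (common-f at J1 fixed by 2)

b0 |J1
b1 |J2
b2 |I1
b3 |J1
b4 |J2
b5 |Sf1
b6 |J1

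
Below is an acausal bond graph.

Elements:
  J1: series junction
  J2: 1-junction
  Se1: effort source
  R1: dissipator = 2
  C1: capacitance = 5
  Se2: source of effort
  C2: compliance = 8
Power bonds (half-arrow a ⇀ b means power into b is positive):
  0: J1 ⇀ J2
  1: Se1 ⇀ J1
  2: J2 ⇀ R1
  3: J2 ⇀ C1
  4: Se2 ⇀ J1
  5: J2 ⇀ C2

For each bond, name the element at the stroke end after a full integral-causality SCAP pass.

#0 stroke→J2
#1 stroke→J1
#2 stroke→R1
#3 stroke→J2
#4 stroke→J1
#5 stroke→J2

b1 stroke→J1  (Se1: effort source, stroke at far end)
b4 stroke→J1  (Se2: effort source, stroke at far end)
b0 stroke→J2  (closing 1-jn rule on J1)
b3 stroke→J2  (C1: C, integral causality)
b5 stroke→J2  (C2: C, integral causality)
b2 stroke→R1  (J2: last free bond brings flow in)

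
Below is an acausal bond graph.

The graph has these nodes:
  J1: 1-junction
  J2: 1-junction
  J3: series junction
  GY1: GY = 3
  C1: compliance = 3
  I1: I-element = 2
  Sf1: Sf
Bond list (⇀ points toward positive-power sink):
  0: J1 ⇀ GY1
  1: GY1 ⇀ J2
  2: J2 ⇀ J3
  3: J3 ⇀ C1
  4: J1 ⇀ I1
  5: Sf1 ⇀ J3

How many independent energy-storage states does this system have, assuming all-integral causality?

2  (C1, I1 all integral)

b5 stroke at Sf1  (source Sf1 imposes f)
b2 stroke at J3  (common-f at J3 fixed by 5)
b3 stroke at J3  (1-jn J3 has f-setter on 5)
b1 stroke at J2  (J2 flow already set via bond 2)
b0 stroke at J1  (GY1: gyrator matches bond 1)
b4 stroke at I1  (only one flow-in slot at J1)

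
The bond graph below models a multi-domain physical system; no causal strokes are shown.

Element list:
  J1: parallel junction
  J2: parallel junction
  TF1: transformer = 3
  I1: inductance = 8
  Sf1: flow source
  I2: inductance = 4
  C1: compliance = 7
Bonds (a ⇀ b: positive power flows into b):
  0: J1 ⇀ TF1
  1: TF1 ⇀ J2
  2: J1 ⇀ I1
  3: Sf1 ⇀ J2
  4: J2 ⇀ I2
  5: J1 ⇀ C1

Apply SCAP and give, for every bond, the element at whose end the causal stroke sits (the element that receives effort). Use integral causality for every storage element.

#0 stroke at TF1
#1 stroke at J2
#2 stroke at I1
#3 stroke at Sf1
#4 stroke at I2
#5 stroke at J1

β3 |Sf1  (Sf1 fixes flow; stroke at Sf1)
β2 |I1  (I1 integral (f out))
β4 |I2  (prefer integral on I2)
β1 |J2  (J2: last free bond brings effort in)
β0 |TF1  (through TF1, causality passes straight; one stroke at TF1)
β5 |J1  (only one effort-in slot at J1)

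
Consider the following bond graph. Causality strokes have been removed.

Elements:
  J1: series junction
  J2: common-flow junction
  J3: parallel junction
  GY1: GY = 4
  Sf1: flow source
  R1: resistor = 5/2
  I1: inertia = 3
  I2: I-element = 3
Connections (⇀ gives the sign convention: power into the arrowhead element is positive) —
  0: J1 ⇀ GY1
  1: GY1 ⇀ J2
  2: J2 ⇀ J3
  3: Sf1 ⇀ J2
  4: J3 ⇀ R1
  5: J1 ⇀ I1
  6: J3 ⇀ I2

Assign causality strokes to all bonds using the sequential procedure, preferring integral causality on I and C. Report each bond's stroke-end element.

β3 |Sf1  (Sf1 (Sf) sets flow on bond)
β1 |J2  (common-f at J2 fixed by 3)
β2 |J2  (1-jn J2 has f-setter on 3)
β0 |J1  (through GY1, causality inverts; strokes same side of GY1)
β5 |I1  (J1 needs exactly one f-in)
β6 |I2  (I2 outputs flow p/I2)
β4 |J3  (J3: last free bond brings effort in)

bond 0 |J1
bond 1 |J2
bond 2 |J2
bond 3 |Sf1
bond 4 |J3
bond 5 |I1
bond 6 |I2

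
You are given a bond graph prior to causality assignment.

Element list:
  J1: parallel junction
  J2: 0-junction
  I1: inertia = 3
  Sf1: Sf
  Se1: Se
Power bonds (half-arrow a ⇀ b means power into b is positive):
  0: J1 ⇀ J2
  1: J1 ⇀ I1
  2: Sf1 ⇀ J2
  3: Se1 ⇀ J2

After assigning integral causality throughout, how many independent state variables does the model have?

1  (I1 all integral)

#2 →Sf1  (Sf1 (Sf) sets flow on bond)
#3 →J2  (Se1 (Se) sets effort on bond)
#0 →J1  (0-jn J2 has e-setter on 3)
#1 →I1  (common-e at J1 fixed by 0)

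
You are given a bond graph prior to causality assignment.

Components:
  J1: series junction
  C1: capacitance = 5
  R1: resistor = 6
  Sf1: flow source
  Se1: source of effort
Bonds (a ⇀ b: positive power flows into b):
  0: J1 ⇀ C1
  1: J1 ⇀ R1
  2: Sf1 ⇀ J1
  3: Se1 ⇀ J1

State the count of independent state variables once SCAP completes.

bond 2 →Sf1  (Sf1 fixes flow; stroke at Sf1)
bond 3 →J1  (Se1 (Se) sets effort on bond)
bond 0 →J1  (J1: bond 2 brought flow, rest push out)
bond 1 →J1  (J1 flow already set via bond 2)

1  (C1 all integral)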